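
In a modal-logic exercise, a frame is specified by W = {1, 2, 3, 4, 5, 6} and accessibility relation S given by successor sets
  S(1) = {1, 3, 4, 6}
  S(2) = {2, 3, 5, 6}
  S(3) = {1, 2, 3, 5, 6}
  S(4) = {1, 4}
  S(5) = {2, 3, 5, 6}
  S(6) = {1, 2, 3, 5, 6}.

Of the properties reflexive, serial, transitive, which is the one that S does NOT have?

transitive

Reflexive: yes — every world is S-related to itself.
Serial: yes — every world has a successor (e.g. 1 S 1).
Transitive: no — 1 S 3 and 3 S 2, but not 1 S 2.
Only transitive fails.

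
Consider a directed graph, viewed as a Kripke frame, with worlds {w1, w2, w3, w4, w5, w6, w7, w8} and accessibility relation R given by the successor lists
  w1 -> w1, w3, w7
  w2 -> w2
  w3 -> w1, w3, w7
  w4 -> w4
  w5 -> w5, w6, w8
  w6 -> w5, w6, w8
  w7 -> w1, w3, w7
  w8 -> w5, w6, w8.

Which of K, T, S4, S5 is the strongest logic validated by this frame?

Reflexive (axiom T): yes — every world is R-related to itself.
Transitive (axiom 4): yes — every two-step R-path is closed by a direct edge.
Euclidean (axiom 5): yes — any two successors of a common world are R-related.
So F validates K, T, S4, S5. The strongest is S5.

S5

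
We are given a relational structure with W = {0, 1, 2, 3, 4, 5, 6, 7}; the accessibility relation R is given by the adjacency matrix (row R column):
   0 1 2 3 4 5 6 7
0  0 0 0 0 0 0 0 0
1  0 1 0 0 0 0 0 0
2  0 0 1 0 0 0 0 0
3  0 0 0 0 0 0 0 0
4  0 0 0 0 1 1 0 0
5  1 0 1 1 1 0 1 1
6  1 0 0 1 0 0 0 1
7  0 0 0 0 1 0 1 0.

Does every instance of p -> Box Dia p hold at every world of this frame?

No

Axiom B corresponds to the accessibility relation being symmetric.
Symmetric: no — 5 R 0 but not 0 R 5.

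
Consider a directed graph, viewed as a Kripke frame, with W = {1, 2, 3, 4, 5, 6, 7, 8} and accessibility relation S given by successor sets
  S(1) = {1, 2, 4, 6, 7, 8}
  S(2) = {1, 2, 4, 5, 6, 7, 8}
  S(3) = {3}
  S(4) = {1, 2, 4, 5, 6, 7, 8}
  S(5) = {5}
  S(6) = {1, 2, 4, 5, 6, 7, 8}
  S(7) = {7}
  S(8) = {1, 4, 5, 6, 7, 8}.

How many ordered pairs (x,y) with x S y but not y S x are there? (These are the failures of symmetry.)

Enumerating: (1,7), (2,5), (2,7), (2,8), (4,5), (4,7), (6,5), (6,7), (8,5), (8,7).

10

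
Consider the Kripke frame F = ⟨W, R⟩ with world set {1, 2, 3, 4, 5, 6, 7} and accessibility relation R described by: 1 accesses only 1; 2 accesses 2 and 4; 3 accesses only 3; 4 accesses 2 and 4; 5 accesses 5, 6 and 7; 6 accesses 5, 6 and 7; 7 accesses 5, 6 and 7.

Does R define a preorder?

Reflexive: yes — every world is R-related to itself.
Transitive: yes — every two-step R-path is closed by a direct edge.
So R is a preorder.

Yes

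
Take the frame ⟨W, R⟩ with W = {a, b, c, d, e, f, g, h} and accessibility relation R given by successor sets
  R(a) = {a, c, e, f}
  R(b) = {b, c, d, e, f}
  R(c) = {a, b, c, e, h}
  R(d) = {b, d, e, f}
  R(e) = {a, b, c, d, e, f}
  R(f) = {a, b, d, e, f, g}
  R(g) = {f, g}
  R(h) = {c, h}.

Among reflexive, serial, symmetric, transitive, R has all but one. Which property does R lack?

transitive

Reflexive: yes — every world is R-related to itself.
Serial: yes — every world has a successor (e.g. a R a).
Symmetric: yes — every pair in R has its reverse in R.
Transitive: no — a R c and c R b, but not a R b.
Only transitive fails.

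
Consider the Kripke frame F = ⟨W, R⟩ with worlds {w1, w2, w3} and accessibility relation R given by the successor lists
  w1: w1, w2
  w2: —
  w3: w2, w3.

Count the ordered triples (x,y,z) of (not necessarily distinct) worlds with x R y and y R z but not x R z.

0

R is transitive; there are no such tuples.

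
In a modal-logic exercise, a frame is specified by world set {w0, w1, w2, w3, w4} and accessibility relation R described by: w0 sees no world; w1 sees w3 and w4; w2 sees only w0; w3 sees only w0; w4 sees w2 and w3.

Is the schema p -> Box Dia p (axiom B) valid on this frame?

The schema B characterises exactly the symmetric frames.
Symmetric: no — w1 R w3 but not w3 R w1.

No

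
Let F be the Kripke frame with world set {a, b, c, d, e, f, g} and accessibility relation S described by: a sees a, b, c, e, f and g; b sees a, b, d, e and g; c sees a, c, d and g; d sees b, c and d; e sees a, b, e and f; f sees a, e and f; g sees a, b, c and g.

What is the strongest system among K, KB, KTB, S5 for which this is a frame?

Symmetric (axiom B): yes — every pair in S has its reverse in S.
Reflexive (axiom T): yes — every world is S-related to itself.
Euclidean (axiom 5): no — a S b and a S c, but not b S c.
So F validates K, KB, KTB; S5 would additionally require S to be Euclidean. The strongest is KTB.

KTB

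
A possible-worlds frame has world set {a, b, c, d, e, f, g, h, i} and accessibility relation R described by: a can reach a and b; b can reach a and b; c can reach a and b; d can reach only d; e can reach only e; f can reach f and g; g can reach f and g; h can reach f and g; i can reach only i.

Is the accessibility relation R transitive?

Transitive: yes — every two-step R-path is closed by a direct edge.

Yes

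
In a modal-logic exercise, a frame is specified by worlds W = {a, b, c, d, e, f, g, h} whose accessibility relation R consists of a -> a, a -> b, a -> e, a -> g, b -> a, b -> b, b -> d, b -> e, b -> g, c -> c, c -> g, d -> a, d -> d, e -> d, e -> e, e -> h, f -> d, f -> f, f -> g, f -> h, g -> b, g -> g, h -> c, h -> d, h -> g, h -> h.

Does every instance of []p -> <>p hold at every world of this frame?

By correspondence theory, D is valid on a frame iff R is serial.
Serial: yes — every world has a successor (e.g. a R a).

Yes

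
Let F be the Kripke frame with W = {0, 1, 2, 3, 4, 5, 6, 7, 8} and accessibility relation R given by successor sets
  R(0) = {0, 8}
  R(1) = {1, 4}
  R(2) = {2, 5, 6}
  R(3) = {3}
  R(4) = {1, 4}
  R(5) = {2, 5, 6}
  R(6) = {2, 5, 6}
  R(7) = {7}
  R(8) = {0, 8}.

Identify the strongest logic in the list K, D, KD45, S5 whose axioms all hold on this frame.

S5

Serial (axiom D): yes — every world has a successor (e.g. 0 R 0).
Euclidean (axiom 5): yes — any two successors of a common world are R-related.
Transitive (axiom 4): yes — every two-step R-path is closed by a direct edge.
Reflexive (axiom T): yes — every world is R-related to itself.
So F validates K, D, KD45, S5. The strongest is S5.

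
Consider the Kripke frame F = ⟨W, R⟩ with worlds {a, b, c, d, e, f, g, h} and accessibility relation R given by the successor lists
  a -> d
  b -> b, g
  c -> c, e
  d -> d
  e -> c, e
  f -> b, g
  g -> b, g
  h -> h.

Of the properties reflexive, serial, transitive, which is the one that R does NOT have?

reflexive

Reflexive: no — a is not related to itself.
Serial: yes — every world has a successor (e.g. a R d).
Transitive: yes — every two-step R-path is closed by a direct edge.
Only reflexive fails.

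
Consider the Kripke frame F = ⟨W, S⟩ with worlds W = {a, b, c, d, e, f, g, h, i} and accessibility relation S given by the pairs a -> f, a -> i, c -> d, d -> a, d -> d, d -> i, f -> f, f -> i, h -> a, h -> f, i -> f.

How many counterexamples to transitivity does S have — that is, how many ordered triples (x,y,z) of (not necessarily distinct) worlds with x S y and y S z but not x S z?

7

Enumerating: (c,d,a), (c,d,i), (d,a,f), (d,i,f), (h,a,i), (h,f,i), (i,f,i).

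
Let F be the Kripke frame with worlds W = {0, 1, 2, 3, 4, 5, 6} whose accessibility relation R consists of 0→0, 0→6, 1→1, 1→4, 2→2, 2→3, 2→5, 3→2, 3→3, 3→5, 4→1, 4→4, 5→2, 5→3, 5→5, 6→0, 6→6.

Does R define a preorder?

Yes

Reflexive: yes — every world is R-related to itself.
Transitive: yes — every two-step R-path is closed by a direct edge.
So R is a preorder.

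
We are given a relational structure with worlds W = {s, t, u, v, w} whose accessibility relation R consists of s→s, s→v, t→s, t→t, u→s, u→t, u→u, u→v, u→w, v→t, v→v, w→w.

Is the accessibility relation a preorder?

Reflexive: yes — every world is R-related to itself.
Transitive: no — s R v and v R t, but not s R t.
So R is not a preorder.

No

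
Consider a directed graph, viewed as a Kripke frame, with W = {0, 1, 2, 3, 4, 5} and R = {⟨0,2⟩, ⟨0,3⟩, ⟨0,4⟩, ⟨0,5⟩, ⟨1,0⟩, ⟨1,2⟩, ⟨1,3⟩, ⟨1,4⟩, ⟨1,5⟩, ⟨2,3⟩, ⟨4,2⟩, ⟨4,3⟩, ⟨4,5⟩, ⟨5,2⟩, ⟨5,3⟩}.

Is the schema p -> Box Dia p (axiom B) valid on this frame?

No

Axiom B corresponds to the accessibility relation being symmetric.
Symmetric: no — 0 R 2 but not 2 R 0.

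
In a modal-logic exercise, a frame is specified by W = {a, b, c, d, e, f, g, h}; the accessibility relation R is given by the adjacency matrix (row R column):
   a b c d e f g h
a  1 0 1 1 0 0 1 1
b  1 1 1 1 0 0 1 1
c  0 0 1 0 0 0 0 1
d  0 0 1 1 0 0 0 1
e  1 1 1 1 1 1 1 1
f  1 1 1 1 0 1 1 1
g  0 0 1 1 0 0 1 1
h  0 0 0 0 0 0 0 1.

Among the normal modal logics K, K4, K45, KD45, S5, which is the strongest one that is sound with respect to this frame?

Transitive (axiom 4): yes — every two-step R-path is closed by a direct edge.
Euclidean (axiom 5): no — a R c and a R d, but not c R d.
Serial (axiom D): yes — every world has a successor (e.g. a R a).
Reflexive (axiom T): yes — every world is R-related to itself.
So F validates K, K4; K45 would additionally require R to be Euclidean. The strongest is K4.

K4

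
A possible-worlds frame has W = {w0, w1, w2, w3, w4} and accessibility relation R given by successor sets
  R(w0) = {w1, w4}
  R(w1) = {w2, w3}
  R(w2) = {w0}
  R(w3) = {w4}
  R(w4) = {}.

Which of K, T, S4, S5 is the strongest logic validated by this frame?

Reflexive (axiom T): no — w0 is not related to itself.
Transitive (axiom 4): no — w0 R w1 and w1 R w2, but not w0 R w2.
Euclidean (axiom 5): no — w0 R w1 and w0 R w4, but not w1 R w4.
So F validates K; T would additionally require R to be reflexive. The strongest is K.

K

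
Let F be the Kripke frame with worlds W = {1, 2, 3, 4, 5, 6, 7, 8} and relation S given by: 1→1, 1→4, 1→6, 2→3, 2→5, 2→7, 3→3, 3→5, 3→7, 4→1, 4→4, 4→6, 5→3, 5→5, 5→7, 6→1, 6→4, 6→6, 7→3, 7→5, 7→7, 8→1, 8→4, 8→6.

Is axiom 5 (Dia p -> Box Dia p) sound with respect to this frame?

Yes

Axiom 5 corresponds to the accessibility relation being Euclidean.
Euclidean: yes — any two successors of a common world are S-related.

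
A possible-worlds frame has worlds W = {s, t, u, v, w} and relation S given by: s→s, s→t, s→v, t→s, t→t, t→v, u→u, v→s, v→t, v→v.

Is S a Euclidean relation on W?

Euclidean: yes — any two successors of a common world are S-related.

Yes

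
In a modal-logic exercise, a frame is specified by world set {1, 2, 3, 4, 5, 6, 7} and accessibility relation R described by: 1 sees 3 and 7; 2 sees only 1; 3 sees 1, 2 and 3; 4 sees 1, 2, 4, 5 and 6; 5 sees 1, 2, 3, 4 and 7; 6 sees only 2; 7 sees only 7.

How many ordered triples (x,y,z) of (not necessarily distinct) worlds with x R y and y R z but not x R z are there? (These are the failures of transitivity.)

12

Enumerating: (1,3,1), (1,3,2), (2,1,3), (2,1,7), (3,1,7), (4,1,3), (4,1,7), (4,5,3), (4,5,7), (5,4,5), (5,4,6), (6,2,1).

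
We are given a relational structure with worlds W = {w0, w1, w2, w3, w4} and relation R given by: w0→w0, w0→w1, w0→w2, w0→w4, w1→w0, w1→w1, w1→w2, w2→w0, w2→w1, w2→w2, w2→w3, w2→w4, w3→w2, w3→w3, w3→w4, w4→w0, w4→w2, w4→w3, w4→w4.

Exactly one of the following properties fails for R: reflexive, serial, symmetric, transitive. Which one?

transitive

Reflexive: yes — every world is R-related to itself.
Serial: yes — every world has a successor (e.g. w0 R w0).
Symmetric: yes — every pair in R has its reverse in R.
Transitive: no — w0 R w2 and w2 R w3, but not w0 R w3.
Only transitive fails.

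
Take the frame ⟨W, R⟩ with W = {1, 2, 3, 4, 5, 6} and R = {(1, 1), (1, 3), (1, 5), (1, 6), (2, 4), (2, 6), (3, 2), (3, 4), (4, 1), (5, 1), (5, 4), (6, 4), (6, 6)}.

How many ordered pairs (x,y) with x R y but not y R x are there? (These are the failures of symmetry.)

9

Enumerating: (1,3), (1,6), (2,4), (2,6), (3,2), (3,4), (4,1), (5,4), (6,4).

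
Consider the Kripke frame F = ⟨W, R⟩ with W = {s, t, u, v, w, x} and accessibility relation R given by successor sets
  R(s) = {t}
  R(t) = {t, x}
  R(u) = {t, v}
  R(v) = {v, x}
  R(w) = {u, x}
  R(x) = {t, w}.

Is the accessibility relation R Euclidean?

Euclidean: no — u R t and u R v, but not t R v.

No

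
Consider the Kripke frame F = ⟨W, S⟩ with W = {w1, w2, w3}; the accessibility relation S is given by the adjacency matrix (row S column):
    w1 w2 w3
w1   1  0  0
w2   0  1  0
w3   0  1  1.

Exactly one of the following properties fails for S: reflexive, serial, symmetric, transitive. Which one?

symmetric

Reflexive: yes — every world is S-related to itself.
Serial: yes — every world has a successor (e.g. w1 S w1).
Symmetric: no — w3 S w2 but not w2 S w3.
Transitive: yes — every two-step S-path is closed by a direct edge.
Only symmetric fails.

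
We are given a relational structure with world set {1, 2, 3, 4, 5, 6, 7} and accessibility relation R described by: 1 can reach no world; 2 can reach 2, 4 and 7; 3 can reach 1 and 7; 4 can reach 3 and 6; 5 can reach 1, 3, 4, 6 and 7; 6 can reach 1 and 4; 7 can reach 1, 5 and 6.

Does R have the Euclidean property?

No

Euclidean: no — 2 R 4 and 2 R 7, but not 4 R 7.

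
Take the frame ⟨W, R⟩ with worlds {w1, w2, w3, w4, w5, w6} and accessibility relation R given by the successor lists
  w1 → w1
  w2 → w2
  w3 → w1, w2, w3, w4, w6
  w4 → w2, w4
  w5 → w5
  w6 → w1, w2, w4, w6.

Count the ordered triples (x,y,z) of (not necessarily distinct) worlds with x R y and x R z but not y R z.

21

Enumerating: (w3,w1,w2), (w3,w1,w3), (w3,w1,w4), (w3,w1,w6), (w3,w2,w1), (w3,w2,w3), (w3,w2,w4), (w3,w2,w6), (w3,w4,w1), (w3,w4,w3), (w3,w4,w6), (w3,w6,w3), … and 9 more.
Total: 21.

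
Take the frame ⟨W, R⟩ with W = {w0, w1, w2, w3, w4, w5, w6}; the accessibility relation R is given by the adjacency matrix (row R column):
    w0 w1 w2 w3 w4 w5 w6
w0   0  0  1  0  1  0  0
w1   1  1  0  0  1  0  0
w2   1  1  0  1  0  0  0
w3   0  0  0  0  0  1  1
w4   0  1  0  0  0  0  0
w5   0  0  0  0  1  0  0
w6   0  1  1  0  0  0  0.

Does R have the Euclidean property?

No

Euclidean: no — w0 R w2 and w0 R w4, but not w2 R w4.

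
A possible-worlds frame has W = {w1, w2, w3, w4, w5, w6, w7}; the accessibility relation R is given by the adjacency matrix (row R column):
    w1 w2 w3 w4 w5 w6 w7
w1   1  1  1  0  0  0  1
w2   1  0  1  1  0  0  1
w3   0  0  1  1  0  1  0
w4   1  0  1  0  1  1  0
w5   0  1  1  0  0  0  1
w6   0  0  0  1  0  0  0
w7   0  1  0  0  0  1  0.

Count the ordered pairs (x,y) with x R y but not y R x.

Enumerating: (w1,w3), (w1,w7), (w2,w3), (w2,w4), (w3,w6), (w4,w1), (w4,w5), (w5,w2), (w5,w3), (w5,w7), (w7,w6).

11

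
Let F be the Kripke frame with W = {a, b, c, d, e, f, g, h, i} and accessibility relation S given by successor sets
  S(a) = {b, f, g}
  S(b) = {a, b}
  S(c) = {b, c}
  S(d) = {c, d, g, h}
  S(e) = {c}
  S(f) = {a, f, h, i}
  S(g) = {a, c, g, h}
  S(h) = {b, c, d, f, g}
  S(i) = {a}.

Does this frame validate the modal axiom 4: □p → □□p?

No

The schema 4 characterises exactly the transitive frames.
Transitive: no — a S f and f S h, but not a S h.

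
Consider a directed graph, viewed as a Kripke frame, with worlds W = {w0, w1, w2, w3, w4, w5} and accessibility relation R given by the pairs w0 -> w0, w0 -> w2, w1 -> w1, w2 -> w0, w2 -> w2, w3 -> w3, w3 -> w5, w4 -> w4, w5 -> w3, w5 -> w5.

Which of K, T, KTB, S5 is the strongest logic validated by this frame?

Reflexive (axiom T): yes — every world is R-related to itself.
Symmetric (axiom B): yes — every pair in R has its reverse in R.
Euclidean (axiom 5): yes — any two successors of a common world are R-related.
So F validates K, T, KTB, S5. The strongest is S5.

S5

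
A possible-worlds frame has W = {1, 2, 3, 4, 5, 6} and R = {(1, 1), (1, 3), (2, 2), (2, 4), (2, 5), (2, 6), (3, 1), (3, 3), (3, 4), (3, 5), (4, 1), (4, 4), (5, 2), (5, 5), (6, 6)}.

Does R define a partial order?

Reflexive: yes — every world is R-related to itself.
Transitive: no — 1 R 3 and 3 R 4, but not 1 R 4.
Antisymmetric: no — 1 R 3 and 3 R 1 with 1 ≠ 3.
So R is not a partial order.

No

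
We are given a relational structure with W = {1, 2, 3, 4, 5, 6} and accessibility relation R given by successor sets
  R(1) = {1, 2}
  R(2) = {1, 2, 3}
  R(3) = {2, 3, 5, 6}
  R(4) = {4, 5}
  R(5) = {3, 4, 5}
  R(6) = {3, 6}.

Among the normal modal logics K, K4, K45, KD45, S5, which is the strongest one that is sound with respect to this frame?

Transitive (axiom 4): no — 1 R 2 and 2 R 3, but not 1 R 3.
Euclidean (axiom 5): no — 2 R 1 and 2 R 3, but not 1 R 3.
Serial (axiom D): yes — every world has a successor (e.g. 1 R 1).
Reflexive (axiom T): yes — every world is R-related to itself.
So F validates K; K4 would additionally require R to be transitive. The strongest is K.

K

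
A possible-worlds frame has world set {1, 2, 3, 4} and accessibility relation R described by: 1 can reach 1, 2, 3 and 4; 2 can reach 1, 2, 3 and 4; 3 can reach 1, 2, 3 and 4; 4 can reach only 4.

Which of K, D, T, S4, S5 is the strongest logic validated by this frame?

Serial (axiom D): yes — every world has a successor (e.g. 1 R 1).
Reflexive (axiom T): yes — every world is R-related to itself.
Transitive (axiom 4): yes — every two-step R-path is closed by a direct edge.
Euclidean (axiom 5): no — 1 R 4 and 1 R 2, but not 4 R 2.
So F validates K, D, T, S4; S5 would additionally require R to be Euclidean. The strongest is S4.

S4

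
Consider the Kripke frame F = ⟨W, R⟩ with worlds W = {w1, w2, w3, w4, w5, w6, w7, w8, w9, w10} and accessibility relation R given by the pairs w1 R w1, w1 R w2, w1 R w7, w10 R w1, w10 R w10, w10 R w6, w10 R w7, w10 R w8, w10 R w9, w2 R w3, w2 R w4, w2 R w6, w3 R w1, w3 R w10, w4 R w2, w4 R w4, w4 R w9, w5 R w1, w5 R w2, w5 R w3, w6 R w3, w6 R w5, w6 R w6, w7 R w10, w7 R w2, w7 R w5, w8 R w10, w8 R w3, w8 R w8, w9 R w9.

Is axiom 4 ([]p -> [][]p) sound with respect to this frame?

By correspondence theory, 4 is valid on a frame iff R is transitive.
Transitive: no — w1 R w2 and w2 R w3, but not w1 R w3.

No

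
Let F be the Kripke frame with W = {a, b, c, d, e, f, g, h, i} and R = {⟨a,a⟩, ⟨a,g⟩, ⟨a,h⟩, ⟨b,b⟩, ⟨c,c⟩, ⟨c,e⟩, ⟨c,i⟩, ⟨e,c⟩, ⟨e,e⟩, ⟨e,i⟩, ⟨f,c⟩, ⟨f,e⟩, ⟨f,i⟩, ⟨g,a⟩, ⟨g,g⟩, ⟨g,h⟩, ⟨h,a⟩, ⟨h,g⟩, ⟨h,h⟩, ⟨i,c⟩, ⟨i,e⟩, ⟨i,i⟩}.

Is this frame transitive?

Transitive: yes — every two-step R-path is closed by a direct edge.

Yes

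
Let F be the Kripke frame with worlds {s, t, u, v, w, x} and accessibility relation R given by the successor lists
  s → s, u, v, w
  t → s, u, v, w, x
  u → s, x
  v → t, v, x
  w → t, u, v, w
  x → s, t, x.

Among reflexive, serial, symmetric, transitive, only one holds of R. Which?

serial

Reflexive: no — t is not related to itself.
Serial: yes — every world has a successor (e.g. s R s).
Symmetric: no — s R v but not v R s.
Transitive: no — s R u and u R x, but not s R x.
Only serial holds.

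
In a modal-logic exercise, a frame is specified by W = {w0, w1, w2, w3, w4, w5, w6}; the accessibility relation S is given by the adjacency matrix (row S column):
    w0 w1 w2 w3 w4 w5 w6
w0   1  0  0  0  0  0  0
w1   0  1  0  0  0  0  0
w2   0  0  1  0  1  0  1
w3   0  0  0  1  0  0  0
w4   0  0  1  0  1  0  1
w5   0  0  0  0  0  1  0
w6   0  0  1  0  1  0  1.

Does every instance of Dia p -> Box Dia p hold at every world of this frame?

Yes

The schema 5 characterises exactly the Euclidean frames.
Euclidean: yes — any two successors of a common world are S-related.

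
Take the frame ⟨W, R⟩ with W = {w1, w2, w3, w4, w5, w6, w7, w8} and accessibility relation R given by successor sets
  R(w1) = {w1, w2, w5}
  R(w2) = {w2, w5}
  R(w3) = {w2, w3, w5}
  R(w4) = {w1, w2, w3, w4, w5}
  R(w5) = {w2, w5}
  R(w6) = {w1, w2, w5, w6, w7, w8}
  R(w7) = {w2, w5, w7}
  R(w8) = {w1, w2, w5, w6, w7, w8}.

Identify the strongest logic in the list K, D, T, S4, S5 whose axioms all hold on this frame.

S4

Serial (axiom D): yes — every world has a successor (e.g. w1 R w1).
Reflexive (axiom T): yes — every world is R-related to itself.
Transitive (axiom 4): yes — every two-step R-path is closed by a direct edge.
Euclidean (axiom 5): no — w4 R w1 and w4 R w3, but not w1 R w3.
So F validates K, D, T, S4; S5 would additionally require R to be Euclidean. The strongest is S4.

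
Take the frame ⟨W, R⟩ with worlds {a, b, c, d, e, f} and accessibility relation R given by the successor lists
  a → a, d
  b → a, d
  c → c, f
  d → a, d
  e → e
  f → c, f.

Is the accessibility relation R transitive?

Transitive: yes — every two-step R-path is closed by a direct edge.

Yes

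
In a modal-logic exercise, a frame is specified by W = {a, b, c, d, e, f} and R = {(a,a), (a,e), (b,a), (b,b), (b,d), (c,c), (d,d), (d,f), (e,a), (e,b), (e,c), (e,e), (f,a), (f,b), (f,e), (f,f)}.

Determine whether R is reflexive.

Yes

Reflexive: yes — every world is R-related to itself.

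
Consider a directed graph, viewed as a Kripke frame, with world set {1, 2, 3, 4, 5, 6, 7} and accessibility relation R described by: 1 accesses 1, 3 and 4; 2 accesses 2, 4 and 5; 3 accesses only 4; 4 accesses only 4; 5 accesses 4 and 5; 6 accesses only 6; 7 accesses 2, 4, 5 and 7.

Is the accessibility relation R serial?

Serial: yes — every world has a successor (e.g. 1 R 1).

Yes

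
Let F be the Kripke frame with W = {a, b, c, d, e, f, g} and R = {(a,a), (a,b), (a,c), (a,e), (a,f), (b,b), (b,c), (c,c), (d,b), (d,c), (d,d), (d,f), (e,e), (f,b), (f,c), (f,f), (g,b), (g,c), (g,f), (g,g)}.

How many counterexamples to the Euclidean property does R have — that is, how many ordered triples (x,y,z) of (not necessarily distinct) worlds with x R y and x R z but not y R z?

29

Enumerating: (a,b,a), (a,b,e), (a,b,f), (a,c,a), (a,c,b), (a,c,e), (a,c,f), (a,e,a), (a,e,b), (a,e,c), (a,e,f), (a,f,a), … and 17 more.
Total: 29.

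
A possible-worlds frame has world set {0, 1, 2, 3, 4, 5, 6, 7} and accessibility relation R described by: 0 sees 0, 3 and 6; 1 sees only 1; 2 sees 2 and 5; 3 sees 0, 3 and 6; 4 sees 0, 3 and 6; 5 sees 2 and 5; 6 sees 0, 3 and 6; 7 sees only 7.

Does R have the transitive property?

Transitive: yes — every two-step R-path is closed by a direct edge.

Yes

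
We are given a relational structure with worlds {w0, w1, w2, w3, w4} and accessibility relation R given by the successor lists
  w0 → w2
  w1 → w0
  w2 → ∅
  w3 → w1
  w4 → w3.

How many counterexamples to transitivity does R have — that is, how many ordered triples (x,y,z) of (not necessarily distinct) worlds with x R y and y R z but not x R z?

Enumerating: (w1,w0,w2), (w3,w1,w0), (w4,w3,w1).

3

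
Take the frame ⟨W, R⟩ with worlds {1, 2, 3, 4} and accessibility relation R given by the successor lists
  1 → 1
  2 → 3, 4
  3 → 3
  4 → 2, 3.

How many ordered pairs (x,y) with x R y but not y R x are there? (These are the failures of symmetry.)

2

Enumerating: (2,3), (4,3).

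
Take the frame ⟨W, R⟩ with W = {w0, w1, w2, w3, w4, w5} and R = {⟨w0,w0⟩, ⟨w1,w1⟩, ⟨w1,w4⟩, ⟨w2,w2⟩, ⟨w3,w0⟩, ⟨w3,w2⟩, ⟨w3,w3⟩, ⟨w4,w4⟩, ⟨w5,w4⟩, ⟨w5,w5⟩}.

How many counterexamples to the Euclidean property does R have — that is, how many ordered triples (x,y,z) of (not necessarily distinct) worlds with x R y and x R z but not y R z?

6

Enumerating: (w1,w4,w1), (w3,w0,w2), (w3,w0,w3), (w3,w2,w0), (w3,w2,w3), (w5,w4,w5).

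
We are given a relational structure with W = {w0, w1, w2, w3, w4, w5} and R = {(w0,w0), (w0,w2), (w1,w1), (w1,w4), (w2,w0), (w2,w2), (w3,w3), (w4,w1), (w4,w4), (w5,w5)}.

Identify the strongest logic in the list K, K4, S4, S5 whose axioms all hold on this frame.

Transitive (axiom 4): yes — every two-step R-path is closed by a direct edge.
Reflexive (axiom T): yes — every world is R-related to itself.
Euclidean (axiom 5): yes — any two successors of a common world are R-related.
So F validates K, K4, S4, S5. The strongest is S5.

S5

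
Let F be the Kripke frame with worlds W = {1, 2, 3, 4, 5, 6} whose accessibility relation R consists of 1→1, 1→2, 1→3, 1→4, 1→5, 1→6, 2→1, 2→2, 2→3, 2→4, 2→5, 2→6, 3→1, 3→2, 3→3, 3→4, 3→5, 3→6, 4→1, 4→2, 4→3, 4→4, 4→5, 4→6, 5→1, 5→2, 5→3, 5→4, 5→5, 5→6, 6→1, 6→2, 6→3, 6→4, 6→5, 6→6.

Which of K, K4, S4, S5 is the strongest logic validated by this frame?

S5

Transitive (axiom 4): yes — every two-step R-path is closed by a direct edge.
Reflexive (axiom T): yes — every world is R-related to itself.
Euclidean (axiom 5): yes — any two successors of a common world are R-related.
So F validates K, K4, S4, S5. The strongest is S5.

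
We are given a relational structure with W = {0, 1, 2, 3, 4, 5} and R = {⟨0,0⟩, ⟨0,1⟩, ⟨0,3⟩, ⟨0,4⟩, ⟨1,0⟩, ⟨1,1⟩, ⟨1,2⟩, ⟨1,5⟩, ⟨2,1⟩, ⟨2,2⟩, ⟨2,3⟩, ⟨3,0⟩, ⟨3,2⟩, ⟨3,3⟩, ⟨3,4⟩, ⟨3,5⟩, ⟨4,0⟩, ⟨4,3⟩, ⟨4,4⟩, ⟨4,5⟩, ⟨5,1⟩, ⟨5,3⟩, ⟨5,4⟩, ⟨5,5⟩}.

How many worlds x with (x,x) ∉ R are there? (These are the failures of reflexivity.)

R is reflexive; there are no such worlds.

0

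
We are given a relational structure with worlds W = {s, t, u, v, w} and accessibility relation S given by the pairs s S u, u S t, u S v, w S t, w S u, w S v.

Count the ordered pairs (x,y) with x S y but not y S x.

Enumerating: (s,u), (u,t), (u,v), (w,t), (w,u), (w,v).

6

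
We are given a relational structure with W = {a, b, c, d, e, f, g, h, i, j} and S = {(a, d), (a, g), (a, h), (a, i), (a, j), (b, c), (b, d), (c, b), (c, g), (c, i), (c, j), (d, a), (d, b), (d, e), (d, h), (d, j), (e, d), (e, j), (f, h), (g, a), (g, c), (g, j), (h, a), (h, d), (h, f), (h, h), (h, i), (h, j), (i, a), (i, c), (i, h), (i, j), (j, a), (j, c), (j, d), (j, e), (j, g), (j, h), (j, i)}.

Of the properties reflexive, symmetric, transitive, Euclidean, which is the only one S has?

Reflexive: no — a is not related to itself.
Symmetric: yes — every pair in S has its reverse in S.
Transitive: no — a S d and d S b, but not a S b.
Euclidean: no — a S d and a S g, but not d S g.
Only symmetric holds.

symmetric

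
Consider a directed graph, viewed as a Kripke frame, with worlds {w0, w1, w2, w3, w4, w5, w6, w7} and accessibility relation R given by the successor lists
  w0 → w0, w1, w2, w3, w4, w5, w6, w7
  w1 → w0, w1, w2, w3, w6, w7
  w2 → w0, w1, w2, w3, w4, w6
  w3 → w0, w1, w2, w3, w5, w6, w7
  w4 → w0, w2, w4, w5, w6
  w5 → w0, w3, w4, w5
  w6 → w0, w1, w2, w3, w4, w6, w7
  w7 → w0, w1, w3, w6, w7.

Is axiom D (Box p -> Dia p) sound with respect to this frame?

Axiom D corresponds to the accessibility relation being serial.
Serial: yes — every world has a successor (e.g. w0 R w0).

Yes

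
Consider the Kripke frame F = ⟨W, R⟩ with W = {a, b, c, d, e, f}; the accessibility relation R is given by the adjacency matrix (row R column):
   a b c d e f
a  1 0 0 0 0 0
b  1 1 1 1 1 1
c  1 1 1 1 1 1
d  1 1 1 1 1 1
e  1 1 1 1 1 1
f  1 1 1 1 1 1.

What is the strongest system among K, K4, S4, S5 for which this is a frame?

S4

Transitive (axiom 4): yes — every two-step R-path is closed by a direct edge.
Reflexive (axiom T): yes — every world is R-related to itself.
Euclidean (axiom 5): no — b R a and b R c, but not a R c.
So F validates K, K4, S4; S5 would additionally require R to be Euclidean. The strongest is S4.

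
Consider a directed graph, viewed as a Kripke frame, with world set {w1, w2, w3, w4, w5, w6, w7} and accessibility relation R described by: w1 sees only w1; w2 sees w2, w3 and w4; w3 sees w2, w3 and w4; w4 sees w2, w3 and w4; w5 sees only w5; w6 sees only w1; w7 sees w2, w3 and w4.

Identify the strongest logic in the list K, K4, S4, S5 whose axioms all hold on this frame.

Transitive (axiom 4): yes — every two-step R-path is closed by a direct edge.
Reflexive (axiom T): no — w6 is not related to itself.
Euclidean (axiom 5): yes — any two successors of a common world are R-related.
So F validates K, K4; S4 would additionally require R to be reflexive. The strongest is K4.

K4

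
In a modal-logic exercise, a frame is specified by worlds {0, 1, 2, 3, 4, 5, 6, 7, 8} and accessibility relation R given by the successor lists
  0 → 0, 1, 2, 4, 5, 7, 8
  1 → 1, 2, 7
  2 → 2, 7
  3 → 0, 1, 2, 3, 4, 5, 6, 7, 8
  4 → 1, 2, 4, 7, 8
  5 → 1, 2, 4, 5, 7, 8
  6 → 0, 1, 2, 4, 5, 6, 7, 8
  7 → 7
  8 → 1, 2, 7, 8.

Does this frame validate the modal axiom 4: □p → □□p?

Yes

Axiom 4 corresponds to the accessibility relation being transitive.
Transitive: yes — every two-step R-path is closed by a direct edge.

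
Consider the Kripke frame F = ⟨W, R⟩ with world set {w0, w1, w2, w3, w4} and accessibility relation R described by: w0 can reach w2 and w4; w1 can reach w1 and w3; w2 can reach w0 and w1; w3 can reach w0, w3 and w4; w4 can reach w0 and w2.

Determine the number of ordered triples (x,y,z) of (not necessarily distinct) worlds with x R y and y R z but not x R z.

Enumerating: (w0,w2,w0), (w0,w2,w1), (w0,w4,w0), (w1,w3,w0), (w1,w3,w4), (w2,w0,w2), (w2,w0,w4), (w2,w1,w3), (w3,w0,w2), (w3,w4,w2), (w4,w0,w4), (w4,w2,w1).

12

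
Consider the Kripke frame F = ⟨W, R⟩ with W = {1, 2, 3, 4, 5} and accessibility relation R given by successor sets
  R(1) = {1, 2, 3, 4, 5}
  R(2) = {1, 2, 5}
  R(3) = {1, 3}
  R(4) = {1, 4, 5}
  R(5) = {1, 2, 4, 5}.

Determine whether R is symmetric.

Symmetric: yes — every pair in R has its reverse in R.

Yes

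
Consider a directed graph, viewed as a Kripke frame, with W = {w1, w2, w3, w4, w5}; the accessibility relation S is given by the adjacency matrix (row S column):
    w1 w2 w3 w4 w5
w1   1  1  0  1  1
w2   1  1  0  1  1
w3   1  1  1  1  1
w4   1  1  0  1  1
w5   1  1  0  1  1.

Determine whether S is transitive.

Yes

Transitive: yes — every two-step S-path is closed by a direct edge.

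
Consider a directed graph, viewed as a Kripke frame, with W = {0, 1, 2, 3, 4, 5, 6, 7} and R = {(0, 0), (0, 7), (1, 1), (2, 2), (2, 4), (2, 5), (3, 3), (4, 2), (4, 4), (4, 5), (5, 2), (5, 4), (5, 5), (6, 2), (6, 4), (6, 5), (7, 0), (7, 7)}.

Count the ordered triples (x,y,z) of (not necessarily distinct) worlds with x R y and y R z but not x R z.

R is transitive; there are no such tuples.

0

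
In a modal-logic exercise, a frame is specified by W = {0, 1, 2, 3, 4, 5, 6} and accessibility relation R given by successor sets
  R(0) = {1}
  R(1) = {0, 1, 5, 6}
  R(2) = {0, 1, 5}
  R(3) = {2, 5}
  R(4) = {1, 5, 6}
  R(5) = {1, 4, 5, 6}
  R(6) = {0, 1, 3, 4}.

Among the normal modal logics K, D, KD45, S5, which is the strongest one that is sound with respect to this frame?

D

Serial (axiom D): yes — every world has a successor (e.g. 0 R 1).
Euclidean (axiom 5): no — 1 R 0 and 1 R 5, but not 0 R 5.
Transitive (axiom 4): no — 0 R 1 and 1 R 5, but not 0 R 5.
Reflexive (axiom T): no — 0 is not related to itself.
So F validates K, D; KD45 would additionally require R to be Euclidean and transitive. The strongest is D.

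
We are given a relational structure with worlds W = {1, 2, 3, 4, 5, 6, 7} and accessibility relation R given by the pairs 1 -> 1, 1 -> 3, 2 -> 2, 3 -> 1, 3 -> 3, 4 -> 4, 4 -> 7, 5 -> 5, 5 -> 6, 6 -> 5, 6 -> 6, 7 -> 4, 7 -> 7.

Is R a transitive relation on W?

Transitive: yes — every two-step R-path is closed by a direct edge.

Yes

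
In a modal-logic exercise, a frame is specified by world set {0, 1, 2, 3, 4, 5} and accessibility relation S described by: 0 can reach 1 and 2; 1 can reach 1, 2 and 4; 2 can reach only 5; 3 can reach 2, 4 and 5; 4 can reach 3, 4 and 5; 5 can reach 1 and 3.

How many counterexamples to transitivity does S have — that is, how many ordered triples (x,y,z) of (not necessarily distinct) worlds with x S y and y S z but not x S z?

Enumerating: (0,1,4), (0,2,5), (1,2,5), (1,4,3), (1,4,5), (2,5,1), (2,5,3), (3,4,3), (3,5,1), (3,5,3), (4,3,2), (4,5,1), (5,1,2), (5,1,4), (5,3,2), (5,3,4), (5,3,5).

17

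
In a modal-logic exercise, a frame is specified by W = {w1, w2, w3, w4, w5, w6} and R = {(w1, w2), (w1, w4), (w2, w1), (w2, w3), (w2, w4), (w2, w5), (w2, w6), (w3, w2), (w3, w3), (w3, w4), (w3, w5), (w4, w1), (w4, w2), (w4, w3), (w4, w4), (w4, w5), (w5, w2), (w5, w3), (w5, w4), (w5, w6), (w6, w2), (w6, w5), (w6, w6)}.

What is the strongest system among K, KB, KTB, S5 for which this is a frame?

Symmetric (axiom B): yes — every pair in R has its reverse in R.
Reflexive (axiom T): no — w1 is not related to itself.
Euclidean (axiom 5): no — w2 R w1 and w2 R w3, but not w1 R w3.
So F validates K, KB; KTB would additionally require R to be reflexive. The strongest is KB.

KB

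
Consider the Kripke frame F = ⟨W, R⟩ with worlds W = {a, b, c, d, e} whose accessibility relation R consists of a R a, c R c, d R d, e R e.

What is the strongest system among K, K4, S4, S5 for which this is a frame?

K4

Transitive (axiom 4): yes — every two-step R-path is closed by a direct edge.
Reflexive (axiom T): no — b is not related to itself.
Euclidean (axiom 5): yes — any two successors of a common world are R-related.
So F validates K, K4; S4 would additionally require R to be reflexive. The strongest is K4.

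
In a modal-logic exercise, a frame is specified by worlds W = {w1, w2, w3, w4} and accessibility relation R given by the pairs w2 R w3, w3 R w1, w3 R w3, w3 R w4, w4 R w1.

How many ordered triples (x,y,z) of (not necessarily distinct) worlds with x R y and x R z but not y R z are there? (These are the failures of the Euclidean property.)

Enumerating: (w3,w1,w1), (w3,w1,w3), (w3,w1,w4), (w3,w4,w3), (w3,w4,w4), (w4,w1,w1).

6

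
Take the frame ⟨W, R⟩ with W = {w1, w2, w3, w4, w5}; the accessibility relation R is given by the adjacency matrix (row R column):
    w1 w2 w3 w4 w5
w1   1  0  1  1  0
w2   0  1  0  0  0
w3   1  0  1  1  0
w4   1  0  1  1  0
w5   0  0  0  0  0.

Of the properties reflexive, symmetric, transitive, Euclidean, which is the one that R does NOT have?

reflexive

Reflexive: no — w5 is not related to itself.
Symmetric: yes — every pair in R has its reverse in R.
Transitive: yes — every two-step R-path is closed by a direct edge.
Euclidean: yes — any two successors of a common world are R-related.
Only reflexive fails.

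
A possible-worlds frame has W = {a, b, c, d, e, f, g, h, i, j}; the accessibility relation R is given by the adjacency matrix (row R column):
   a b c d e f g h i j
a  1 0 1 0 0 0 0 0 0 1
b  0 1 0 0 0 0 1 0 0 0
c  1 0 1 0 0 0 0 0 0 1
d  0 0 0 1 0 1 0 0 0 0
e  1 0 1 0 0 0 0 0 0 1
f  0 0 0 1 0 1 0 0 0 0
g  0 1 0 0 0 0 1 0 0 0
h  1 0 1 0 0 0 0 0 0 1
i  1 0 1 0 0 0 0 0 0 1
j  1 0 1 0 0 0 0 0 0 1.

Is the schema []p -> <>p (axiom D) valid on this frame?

Axiom D corresponds to the accessibility relation being serial.
Serial: yes — every world has a successor (e.g. a R a).

Yes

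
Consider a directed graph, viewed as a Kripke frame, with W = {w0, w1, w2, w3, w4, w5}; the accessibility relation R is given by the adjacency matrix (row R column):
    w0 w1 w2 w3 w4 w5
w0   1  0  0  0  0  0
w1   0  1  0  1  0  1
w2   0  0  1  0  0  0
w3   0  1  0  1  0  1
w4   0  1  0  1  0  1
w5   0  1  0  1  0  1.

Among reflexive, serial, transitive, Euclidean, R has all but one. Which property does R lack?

reflexive

Reflexive: no — w4 is not related to itself.
Serial: yes — every world has a successor (e.g. w0 R w0).
Transitive: yes — every two-step R-path is closed by a direct edge.
Euclidean: yes — any two successors of a common world are R-related.
Only reflexive fails.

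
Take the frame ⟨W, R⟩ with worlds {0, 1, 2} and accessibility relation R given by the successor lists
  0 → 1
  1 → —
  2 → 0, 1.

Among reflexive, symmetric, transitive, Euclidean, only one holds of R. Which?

Reflexive: no — 0 is not related to itself.
Symmetric: no — 0 R 1 but not 1 R 0.
Transitive: yes — every two-step R-path is closed by a direct edge.
Euclidean: no — 2 R 1 and 2 R 0, but not 1 R 0.
Only transitive holds.

transitive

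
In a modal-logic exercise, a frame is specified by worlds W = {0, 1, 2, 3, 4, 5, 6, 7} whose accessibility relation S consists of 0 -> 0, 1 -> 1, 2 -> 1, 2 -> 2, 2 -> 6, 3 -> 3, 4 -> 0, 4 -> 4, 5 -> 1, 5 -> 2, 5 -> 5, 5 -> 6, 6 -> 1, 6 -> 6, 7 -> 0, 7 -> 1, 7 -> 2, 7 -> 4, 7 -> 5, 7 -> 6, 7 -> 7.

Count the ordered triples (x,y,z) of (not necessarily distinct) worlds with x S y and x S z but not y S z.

40

Enumerating: (2,1,2), (2,1,6), (2,6,2), (4,0,4), (5,1,2), (5,1,5), (5,1,6), (5,2,5), (5,6,2), (5,6,5), (6,1,6), (7,0,1), … and 28 more.
Total: 40.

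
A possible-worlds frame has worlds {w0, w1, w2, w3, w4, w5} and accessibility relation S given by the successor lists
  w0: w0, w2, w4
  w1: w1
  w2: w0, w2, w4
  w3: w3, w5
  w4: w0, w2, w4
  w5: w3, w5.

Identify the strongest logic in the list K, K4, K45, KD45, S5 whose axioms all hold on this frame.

S5

Transitive (axiom 4): yes — every two-step S-path is closed by a direct edge.
Euclidean (axiom 5): yes — any two successors of a common world are S-related.
Serial (axiom D): yes — every world has a successor (e.g. w0 S w0).
Reflexive (axiom T): yes — every world is S-related to itself.
So F validates K, K4, K45, KD45, S5. The strongest is S5.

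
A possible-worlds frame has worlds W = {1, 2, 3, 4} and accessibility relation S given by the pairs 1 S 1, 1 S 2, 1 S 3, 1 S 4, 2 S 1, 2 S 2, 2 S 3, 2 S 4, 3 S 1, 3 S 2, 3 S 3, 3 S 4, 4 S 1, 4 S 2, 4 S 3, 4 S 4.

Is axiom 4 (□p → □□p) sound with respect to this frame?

By correspondence theory, 4 is valid on a frame iff S is transitive.
Transitive: yes — every two-step S-path is closed by a direct edge.

Yes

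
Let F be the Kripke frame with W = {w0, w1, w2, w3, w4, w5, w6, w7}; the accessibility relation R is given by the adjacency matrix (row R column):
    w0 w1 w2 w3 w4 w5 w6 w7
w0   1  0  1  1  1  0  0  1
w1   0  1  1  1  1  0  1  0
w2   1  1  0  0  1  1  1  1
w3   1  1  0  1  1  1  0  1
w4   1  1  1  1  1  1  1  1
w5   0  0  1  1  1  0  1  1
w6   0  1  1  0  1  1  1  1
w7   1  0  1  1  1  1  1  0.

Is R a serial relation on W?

Serial: yes — every world has a successor (e.g. w0 R w0).

Yes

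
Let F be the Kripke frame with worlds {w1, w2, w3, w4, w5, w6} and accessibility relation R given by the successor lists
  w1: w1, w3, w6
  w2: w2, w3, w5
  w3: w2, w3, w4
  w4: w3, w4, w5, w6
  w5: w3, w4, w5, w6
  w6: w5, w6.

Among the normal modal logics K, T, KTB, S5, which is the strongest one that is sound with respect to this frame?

T

Reflexive (axiom T): yes — every world is R-related to itself.
Symmetric (axiom B): no — w1 R w3 but not w3 R w1.
Euclidean (axiom 5): no — w1 R w3 and w1 R w6, but not w3 R w6.
So F validates K, T; KTB would additionally require R to be symmetric. The strongest is T.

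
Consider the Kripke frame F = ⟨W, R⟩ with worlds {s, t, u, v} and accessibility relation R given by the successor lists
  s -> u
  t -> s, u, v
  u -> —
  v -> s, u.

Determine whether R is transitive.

Yes

Transitive: yes — every two-step R-path is closed by a direct edge.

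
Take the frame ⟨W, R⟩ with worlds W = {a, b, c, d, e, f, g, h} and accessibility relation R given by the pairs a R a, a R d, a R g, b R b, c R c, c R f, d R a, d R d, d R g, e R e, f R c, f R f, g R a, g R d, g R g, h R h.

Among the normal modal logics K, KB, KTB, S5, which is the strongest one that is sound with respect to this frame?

S5

Symmetric (axiom B): yes — every pair in R has its reverse in R.
Reflexive (axiom T): yes — every world is R-related to itself.
Euclidean (axiom 5): yes — any two successors of a common world are R-related.
So F validates K, KB, KTB, S5. The strongest is S5.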